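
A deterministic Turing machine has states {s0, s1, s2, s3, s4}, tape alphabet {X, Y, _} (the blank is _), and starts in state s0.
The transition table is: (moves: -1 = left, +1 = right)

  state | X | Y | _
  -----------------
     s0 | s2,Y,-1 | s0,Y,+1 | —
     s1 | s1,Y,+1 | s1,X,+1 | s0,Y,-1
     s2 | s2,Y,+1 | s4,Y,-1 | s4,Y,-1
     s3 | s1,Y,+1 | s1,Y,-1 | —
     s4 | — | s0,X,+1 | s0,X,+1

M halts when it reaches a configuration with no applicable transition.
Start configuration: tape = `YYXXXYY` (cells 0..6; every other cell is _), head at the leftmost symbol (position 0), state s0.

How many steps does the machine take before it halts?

s0 | [Y]YXXXYY_   read Y → write Y, move +1, go to s0
s0 | Y[Y]XXXYY_   read Y → write Y, move +1, go to s0
s0 | YY[X]XXYY_   read X → write Y, move -1, go to s2
s2 | Y[Y]YXXYY_   read Y → write Y, move -1, go to s4
s4 | [Y]YYXXYY_   read Y → write X, move +1, go to s0
s0 | X[Y]YXXYY_   read Y → write Y, move +1, go to s0
s0 | XY[Y]XXYY_   read Y → write Y, move +1, go to s0
s0 | XYY[X]XYY_   read X → write Y, move -1, go to s2
s2 | XY[Y]YXYY_   read Y → write Y, move -1, go to s4
s4 | X[Y]YYXYY_   read Y → write X, move +1, go to s0
s0 | XX[Y]YXYY_   read Y → write Y, move +1, go to s0
s0 | XXY[Y]XYY_   read Y → write Y, move +1, go to s0
s0 | XXYY[X]YY_   read X → write Y, move -1, go to s2
s2 | XXY[Y]YYY_   read Y → write Y, move -1, go to s4
s4 | XX[Y]YYYY_   read Y → write X, move +1, go to s0
s0 | XXX[Y]YYY_   read Y → write Y, move +1, go to s0
s0 | XXXY[Y]YY_   read Y → write Y, move +1, go to s0
s0 | XXXYY[Y]Y_   read Y → write Y, move +1, go to s0
s0 | XXXYYY[Y]_   read Y → write Y, move +1, go to s0
s0 | XXXYYYY[_]
M halts after 19 transitions.

19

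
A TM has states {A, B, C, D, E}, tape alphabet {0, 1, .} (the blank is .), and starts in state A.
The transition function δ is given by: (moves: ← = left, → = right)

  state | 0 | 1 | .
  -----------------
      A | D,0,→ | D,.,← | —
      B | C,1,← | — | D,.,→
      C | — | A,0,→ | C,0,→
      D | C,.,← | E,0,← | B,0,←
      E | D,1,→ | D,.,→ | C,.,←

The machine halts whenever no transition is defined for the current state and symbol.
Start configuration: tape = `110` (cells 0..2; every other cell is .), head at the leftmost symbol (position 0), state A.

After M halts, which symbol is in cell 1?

A | ..[1]10.   read 1 → write ., move ←, go to D
D | .[.].10.   read . → write 0, move ←, go to B
B | [.]0.10.   read . → write ., move →, go to D
D | .[0].10.   read 0 → write ., move ←, go to C
C | [.]..10.   read . → write 0, move →, go to C
C | 0[.].10.   read . → write 0, move →, go to C
C | 00[.]10.   read . → write 0, move →, go to C
C | 000[1]0.   read 1 → write 0, move →, go to A
A | 0000[0].   read 0 → write 0, move →, go to D
D | 00000[.]   read . → write 0, move ←, go to B
B | 0000[0]0   read 0 → write 1, move ←, go to C
C | 000[0]10
Cell 1 holds 0 when M halts.

0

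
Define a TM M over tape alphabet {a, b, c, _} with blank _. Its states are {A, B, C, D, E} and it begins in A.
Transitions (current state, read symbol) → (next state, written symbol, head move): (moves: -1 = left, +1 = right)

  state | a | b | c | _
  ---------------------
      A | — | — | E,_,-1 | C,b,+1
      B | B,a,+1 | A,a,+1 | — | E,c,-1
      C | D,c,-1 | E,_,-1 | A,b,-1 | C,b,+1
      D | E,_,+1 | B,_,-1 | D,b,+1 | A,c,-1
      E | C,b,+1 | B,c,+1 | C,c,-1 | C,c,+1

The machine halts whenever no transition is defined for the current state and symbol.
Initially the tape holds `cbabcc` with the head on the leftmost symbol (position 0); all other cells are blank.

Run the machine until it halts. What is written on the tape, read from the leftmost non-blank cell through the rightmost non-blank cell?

A | ___[c]babcc   read c → write _, move -1, go to E
E | __[_]_babcc   read _ → write c, move +1, go to C
C | __c[_]babcc   read _ → write b, move +1, go to C
C | __cb[b]abcc   read b → write _, move -1, go to E
E | __c[b]_abcc   read b → write c, move +1, go to B
B | __cc[_]abcc   read _ → write c, move -1, go to E
E | __c[c]cabcc   read c → write c, move -1, go to C
C | __[c]ccabcc   read c → write b, move -1, go to A
A | _[_]bccabcc   read _ → write b, move +1, go to C
C | _b[b]ccabcc   read b → write _, move -1, go to E
E | _[b]_ccabcc   read b → write c, move +1, go to B
B | _c[_]ccabcc   read _ → write c, move -1, go to E
E | _[c]cccabcc   read c → write c, move -1, go to C
C | [_]ccccabcc   read _ → write b, move +1, go to C
C | b[c]cccabcc   read c → write b, move -1, go to A
A | [b]bcccabcc
The non-blank tape span at halt is bbcccabcc.

bbcccabcc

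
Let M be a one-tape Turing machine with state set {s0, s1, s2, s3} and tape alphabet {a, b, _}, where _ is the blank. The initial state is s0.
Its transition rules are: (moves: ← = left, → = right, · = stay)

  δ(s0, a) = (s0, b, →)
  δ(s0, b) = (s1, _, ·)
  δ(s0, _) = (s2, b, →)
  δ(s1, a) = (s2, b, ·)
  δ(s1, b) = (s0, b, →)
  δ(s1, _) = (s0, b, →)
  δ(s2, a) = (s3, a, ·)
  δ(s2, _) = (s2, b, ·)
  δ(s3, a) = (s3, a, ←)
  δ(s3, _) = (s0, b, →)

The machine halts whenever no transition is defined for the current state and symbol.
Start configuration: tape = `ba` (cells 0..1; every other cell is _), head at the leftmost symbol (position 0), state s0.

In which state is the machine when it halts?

s2

s0 | [b]a__   read b → write _, move ·, go to s1
s1 | [_]a__   read _ → write b, move →, go to s0
s0 | b[a]__   read a → write b, move →, go to s0
s0 | bb[_]_   read _ → write b, move →, go to s2
s2 | bbb[_]   read _ → write b, move ·, go to s2
s2 | bbb[b]
No transition is defined for (s2, b); M halts in state s2.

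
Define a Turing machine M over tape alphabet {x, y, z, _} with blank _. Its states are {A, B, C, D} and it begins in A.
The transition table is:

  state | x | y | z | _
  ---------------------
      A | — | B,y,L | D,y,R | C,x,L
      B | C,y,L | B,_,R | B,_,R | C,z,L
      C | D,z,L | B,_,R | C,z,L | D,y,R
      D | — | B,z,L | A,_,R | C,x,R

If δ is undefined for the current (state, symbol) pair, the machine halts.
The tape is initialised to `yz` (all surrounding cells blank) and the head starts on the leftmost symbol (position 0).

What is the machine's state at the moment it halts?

D

A | __[y]z__   read y → write y, move L, go to B
B | _[_]yz__   read _ → write z, move L, go to C
C | [_]zyz__   read _ → write y, move R, go to D
D | y[z]yz__   read z → write _, move R, go to A
A | y_[y]z__   read y → write y, move L, go to B
B | y[_]yz__   read _ → write z, move L, go to C
C | [y]zyz__   read y → write _, move R, go to B
B | _[z]yz__   read z → write _, move R, go to B
B | __[y]z__   read y → write _, move R, go to B
B | ___[z]__   read z → write _, move R, go to B
B | ____[_]_   read _ → write z, move L, go to C
C | ___[_]z_   read _ → write y, move R, go to D
D | ___y[z]_   read z → write _, move R, go to A
A | ___y_[_]   read _ → write x, move L, go to C
C | ___y[_]x   read _ → write y, move R, go to D
D | ___yy[x]
No transition is defined for (D, x); M halts in state D.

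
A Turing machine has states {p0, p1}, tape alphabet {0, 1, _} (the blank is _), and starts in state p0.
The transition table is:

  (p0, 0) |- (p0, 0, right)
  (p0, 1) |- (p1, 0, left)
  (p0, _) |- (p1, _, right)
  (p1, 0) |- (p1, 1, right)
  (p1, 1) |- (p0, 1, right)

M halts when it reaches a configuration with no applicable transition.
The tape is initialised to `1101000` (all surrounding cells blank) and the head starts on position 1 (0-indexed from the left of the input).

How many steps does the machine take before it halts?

10

state=p0 head=1 tape=1[1]01000_   (p0,1)→(p1,0,left)
state=p1 head=0 tape=[1]001000_   (p1,1)→(p0,1,right)
state=p0 head=1 tape=1[0]01000_   (p0,0)→(p0,0,right)
state=p0 head=2 tape=10[0]1000_   (p0,0)→(p0,0,right)
state=p0 head=3 tape=100[1]000_   (p0,1)→(p1,0,left)
state=p1 head=2 tape=10[0]0000_   (p1,0)→(p1,1,right)
state=p1 head=3 tape=101[0]000_   (p1,0)→(p1,1,right)
state=p1 head=4 tape=1011[0]00_   (p1,0)→(p1,1,right)
state=p1 head=5 tape=10111[0]0_   (p1,0)→(p1,1,right)
state=p1 head=6 tape=101111[0]_   (p1,0)→(p1,1,right)
state=p1 head=7 tape=1011111[_]
M halts after 10 transitions.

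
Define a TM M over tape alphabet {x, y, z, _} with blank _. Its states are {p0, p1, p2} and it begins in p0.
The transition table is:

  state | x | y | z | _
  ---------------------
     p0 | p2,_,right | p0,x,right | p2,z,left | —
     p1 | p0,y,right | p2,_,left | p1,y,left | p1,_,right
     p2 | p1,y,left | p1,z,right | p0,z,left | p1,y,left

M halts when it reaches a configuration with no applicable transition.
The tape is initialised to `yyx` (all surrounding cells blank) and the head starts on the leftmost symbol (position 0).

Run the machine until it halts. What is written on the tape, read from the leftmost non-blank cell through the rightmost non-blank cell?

xyx

state=p0 head=0 tape=[y]yx_   (p0,y)→(p0,x,right)
state=p0 head=1 tape=x[y]x_   (p0,y)→(p0,x,right)
state=p0 head=2 tape=xx[x]_   (p0,x)→(p2,_,right)
state=p2 head=3 tape=xx_[_]   (p2,_)→(p1,y,left)
state=p1 head=2 tape=xx[_]y   (p1,_)→(p1,_,right)
state=p1 head=3 tape=xx_[y]   (p1,y)→(p2,_,left)
state=p2 head=2 tape=xx[_]_   (p2,_)→(p1,y,left)
state=p1 head=1 tape=x[x]y_   (p1,x)→(p0,y,right)
state=p0 head=2 tape=xy[y]_   (p0,y)→(p0,x,right)
state=p0 head=3 tape=xyx[_]
The non-blank tape span at halt is xyx.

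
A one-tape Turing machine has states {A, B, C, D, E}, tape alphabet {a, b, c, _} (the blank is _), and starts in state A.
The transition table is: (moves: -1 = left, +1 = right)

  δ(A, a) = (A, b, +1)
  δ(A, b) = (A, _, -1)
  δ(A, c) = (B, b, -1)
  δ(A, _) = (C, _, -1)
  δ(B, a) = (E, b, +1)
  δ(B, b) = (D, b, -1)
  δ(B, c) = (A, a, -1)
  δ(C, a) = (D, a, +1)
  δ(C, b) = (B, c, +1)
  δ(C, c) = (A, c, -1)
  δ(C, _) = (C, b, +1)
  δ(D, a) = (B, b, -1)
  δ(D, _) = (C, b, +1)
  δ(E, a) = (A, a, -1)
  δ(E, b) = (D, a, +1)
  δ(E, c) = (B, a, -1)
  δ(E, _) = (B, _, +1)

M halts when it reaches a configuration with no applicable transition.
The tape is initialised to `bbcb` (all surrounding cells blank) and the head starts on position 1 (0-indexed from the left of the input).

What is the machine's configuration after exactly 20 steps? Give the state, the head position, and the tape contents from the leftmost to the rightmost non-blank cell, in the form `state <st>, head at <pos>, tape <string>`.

state A, head at 1, tape bbbbbbcb

A | ____b[b]cb   read b → write _, move -1, go to A
A | ____[b]_cb   read b → write _, move -1, go to A
A | ___[_]__cb   read _ → write _, move -1, go to C
C | __[_]___cb   read _ → write b, move +1, go to C
C | __b[_]__cb   read _ → write b, move +1, go to C
C | __bb[_]_cb   read _ → write b, move +1, go to C
C | __bbb[_]cb   read _ → write b, move +1, go to C
C | __bbbb[c]b   read c → write c, move -1, go to A
A | __bbb[b]cb   read b → write _, move -1, go to A
A | __bb[b]_cb   read b → write _, move -1, go to A
A | __b[b]__cb   read b → write _, move -1, go to A
A | __[b]___cb   read b → write _, move -1, go to A
A | _[_]____cb   read _ → write _, move -1, go to C
C | [_]_____cb   read _ → write b, move +1, go to C
C | b[_]____cb   read _ → write b, move +1, go to C
C | bb[_]___cb   read _ → write b, move +1, go to C
C | bbb[_]__cb   read _ → write b, move +1, go to C
C | bbbb[_]_cb   read _ → write b, move +1, go to C
C | bbbbb[_]cb   read _ → write b, move +1, go to C
C | bbbbbb[c]b   read c → write c, move -1, go to A
A | bbbbb[b]cb
After 20 steps: state A, head at 1, tape bbbbbbcb.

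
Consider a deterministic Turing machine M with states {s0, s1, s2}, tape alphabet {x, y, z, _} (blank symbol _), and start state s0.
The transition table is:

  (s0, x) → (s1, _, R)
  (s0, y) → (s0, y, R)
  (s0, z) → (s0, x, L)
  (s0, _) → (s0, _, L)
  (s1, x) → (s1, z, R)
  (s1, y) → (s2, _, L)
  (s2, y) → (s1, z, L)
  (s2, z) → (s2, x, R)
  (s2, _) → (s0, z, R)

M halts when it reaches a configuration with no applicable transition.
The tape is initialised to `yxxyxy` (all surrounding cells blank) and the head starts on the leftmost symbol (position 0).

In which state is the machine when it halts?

s1

state=s0 head=0 tape=[y]xxyxy   (s0,y)→(s0,y,R)
state=s0 head=1 tape=y[x]xyxy   (s0,x)→(s1,_,R)
state=s1 head=2 tape=y_[x]yxy   (s1,x)→(s1,z,R)
state=s1 head=3 tape=y_z[y]xy   (s1,y)→(s2,_,L)
state=s2 head=2 tape=y_[z]_xy   (s2,z)→(s2,x,R)
state=s2 head=3 tape=y_x[_]xy   (s2,_)→(s0,z,R)
state=s0 head=4 tape=y_xz[x]y   (s0,x)→(s1,_,R)
state=s1 head=5 tape=y_xz_[y]   (s1,y)→(s2,_,L)
state=s2 head=4 tape=y_xz[_]_   (s2,_)→(s0,z,R)
state=s0 head=5 tape=y_xzz[_]   (s0,_)→(s0,_,L)
state=s0 head=4 tape=y_xz[z]_   (s0,z)→(s0,x,L)
state=s0 head=3 tape=y_x[z]x_   (s0,z)→(s0,x,L)
state=s0 head=2 tape=y_[x]xx_   (s0,x)→(s1,_,R)
state=s1 head=3 tape=y__[x]x_   (s1,x)→(s1,z,R)
state=s1 head=4 tape=y__z[x]_   (s1,x)→(s1,z,R)
state=s1 head=5 tape=y__zz[_]
No transition is defined for (s1, _); M halts in state s1.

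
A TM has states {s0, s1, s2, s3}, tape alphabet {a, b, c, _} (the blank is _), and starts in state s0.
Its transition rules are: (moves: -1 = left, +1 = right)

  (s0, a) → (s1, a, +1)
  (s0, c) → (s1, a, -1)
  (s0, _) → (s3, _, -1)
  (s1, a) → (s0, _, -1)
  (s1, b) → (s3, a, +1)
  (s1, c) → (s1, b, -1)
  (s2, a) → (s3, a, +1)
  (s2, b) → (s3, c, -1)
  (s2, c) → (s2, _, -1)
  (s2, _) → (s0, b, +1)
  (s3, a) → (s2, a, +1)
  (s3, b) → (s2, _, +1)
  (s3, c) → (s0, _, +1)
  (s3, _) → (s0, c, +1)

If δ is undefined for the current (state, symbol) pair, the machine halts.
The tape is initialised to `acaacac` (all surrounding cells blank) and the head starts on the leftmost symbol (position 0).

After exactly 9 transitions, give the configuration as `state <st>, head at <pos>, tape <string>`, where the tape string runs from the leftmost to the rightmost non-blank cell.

state s0, head at -1, tape c__baacac

state=s0 head=0 tape=__[a]caacac   (s0,a)→(s1,a,+1)
state=s1 head=1 tape=__a[c]aacac   (s1,c)→(s1,b,-1)
state=s1 head=0 tape=__[a]baacac   (s1,a)→(s0,_,-1)
state=s0 head=-1 tape=_[_]_baacac   (s0,_)→(s3,_,-1)
state=s3 head=-2 tape=[_]__baacac   (s3,_)→(s0,c,+1)
state=s0 head=-1 tape=c[_]_baacac   (s0,_)→(s3,_,-1)
state=s3 head=-2 tape=[c]__baacac   (s3,c)→(s0,_,+1)
state=s0 head=-1 tape=_[_]_baacac   (s0,_)→(s3,_,-1)
state=s3 head=-2 tape=[_]__baacac   (s3,_)→(s0,c,+1)
state=s0 head=-1 tape=c[_]_baacac
After 9 steps: state s0, head at -1, tape c__baacac.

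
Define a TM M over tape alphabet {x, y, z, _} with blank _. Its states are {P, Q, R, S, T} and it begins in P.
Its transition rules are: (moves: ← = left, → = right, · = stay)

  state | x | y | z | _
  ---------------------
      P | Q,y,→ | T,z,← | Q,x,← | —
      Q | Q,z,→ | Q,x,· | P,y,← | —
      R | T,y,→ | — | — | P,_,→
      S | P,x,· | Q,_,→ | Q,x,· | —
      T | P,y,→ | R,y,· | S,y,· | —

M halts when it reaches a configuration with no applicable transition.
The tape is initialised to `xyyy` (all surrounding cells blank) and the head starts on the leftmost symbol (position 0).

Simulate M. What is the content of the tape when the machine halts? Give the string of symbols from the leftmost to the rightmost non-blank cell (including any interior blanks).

P | [x]yyy_   read x → write y, move →, go to Q
Q | y[y]yy_   read y → write x, move ·, go to Q
Q | y[x]yy_   read x → write z, move →, go to Q
Q | yz[y]y_   read y → write x, move ·, go to Q
Q | yz[x]y_   read x → write z, move →, go to Q
Q | yzz[y]_   read y → write x, move ·, go to Q
Q | yzz[x]_   read x → write z, move →, go to Q
Q | yzzz[_]
The non-blank tape span at halt is yzzz.

yzzz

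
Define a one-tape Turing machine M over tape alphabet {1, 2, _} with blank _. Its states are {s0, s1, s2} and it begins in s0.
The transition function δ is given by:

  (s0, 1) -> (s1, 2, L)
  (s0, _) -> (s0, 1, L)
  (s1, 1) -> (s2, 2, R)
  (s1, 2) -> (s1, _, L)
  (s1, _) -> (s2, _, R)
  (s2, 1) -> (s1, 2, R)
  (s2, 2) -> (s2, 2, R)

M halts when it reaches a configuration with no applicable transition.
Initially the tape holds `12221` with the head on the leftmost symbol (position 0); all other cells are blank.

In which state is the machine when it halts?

state=s0 head=0 tape=_[1]2221__   (s0,1)→(s1,2,L)
state=s1 head=-1 tape=[_]22221__   (s1,_)→(s2,_,R)
state=s2 head=0 tape=_[2]2221__   (s2,2)→(s2,2,R)
state=s2 head=1 tape=_2[2]221__   (s2,2)→(s2,2,R)
state=s2 head=2 tape=_22[2]21__   (s2,2)→(s2,2,R)
state=s2 head=3 tape=_222[2]1__   (s2,2)→(s2,2,R)
state=s2 head=4 tape=_2222[1]__   (s2,1)→(s1,2,R)
state=s1 head=5 tape=_22222[_]_   (s1,_)→(s2,_,R)
state=s2 head=6 tape=_22222_[_]
No transition is defined for (s2, _); M halts in state s2.

s2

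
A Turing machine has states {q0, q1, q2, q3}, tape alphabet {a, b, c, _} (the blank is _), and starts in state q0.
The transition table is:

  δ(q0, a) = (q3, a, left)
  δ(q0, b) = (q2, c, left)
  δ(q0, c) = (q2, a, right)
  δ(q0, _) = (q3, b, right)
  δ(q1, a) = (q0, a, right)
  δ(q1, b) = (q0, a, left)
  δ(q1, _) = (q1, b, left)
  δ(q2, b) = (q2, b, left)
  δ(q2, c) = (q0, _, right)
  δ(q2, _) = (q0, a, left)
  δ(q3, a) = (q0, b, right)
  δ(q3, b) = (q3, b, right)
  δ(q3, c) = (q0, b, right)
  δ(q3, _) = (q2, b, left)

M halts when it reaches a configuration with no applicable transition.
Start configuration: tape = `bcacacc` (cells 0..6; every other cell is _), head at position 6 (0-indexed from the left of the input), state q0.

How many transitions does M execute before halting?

state=q0 head=6 tape=bcacac[c]___   (q0,c)→(q2,a,right)
state=q2 head=7 tape=bcacaca[_]__   (q2,_)→(q0,a,left)
state=q0 head=6 tape=bcacac[a]a__   (q0,a)→(q3,a,left)
state=q3 head=5 tape=bcaca[c]aa__   (q3,c)→(q0,b,right)
state=q0 head=6 tape=bcacab[a]a__   (q0,a)→(q3,a,left)
state=q3 head=5 tape=bcaca[b]aa__   (q3,b)→(q3,b,right)
state=q3 head=6 tape=bcacab[a]a__   (q3,a)→(q0,b,right)
state=q0 head=7 tape=bcacabb[a]__   (q0,a)→(q3,a,left)
state=q3 head=6 tape=bcacab[b]a__   (q3,b)→(q3,b,right)
state=q3 head=7 tape=bcacabb[a]__   (q3,a)→(q0,b,right)
state=q0 head=8 tape=bcacabbb[_]_   (q0,_)→(q3,b,right)
state=q3 head=9 tape=bcacabbbb[_]   (q3,_)→(q2,b,left)
state=q2 head=8 tape=bcacabbb[b]b   (q2,b)→(q2,b,left)
state=q2 head=7 tape=bcacabb[b]bb   (q2,b)→(q2,b,left)
state=q2 head=6 tape=bcacab[b]bbb   (q2,b)→(q2,b,left)
state=q2 head=5 tape=bcaca[b]bbbb   (q2,b)→(q2,b,left)
state=q2 head=4 tape=bcac[a]bbbbb
M halts after 16 transitions.

16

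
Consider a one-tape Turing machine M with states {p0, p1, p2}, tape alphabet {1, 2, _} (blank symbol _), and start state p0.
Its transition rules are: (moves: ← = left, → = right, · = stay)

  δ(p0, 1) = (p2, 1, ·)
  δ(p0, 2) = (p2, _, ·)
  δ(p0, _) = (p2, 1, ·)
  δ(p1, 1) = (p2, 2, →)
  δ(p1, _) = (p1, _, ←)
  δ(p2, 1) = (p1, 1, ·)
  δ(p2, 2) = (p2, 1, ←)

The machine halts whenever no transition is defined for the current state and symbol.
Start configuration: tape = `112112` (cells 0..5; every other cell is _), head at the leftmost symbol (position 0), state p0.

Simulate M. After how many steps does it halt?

p0 | _[1]12112   read 1 → write 1, move ·, go to p2
p2 | _[1]12112   read 1 → write 1, move ·, go to p1
p1 | _[1]12112   read 1 → write 2, move →, go to p2
p2 | _2[1]2112   read 1 → write 1, move ·, go to p1
p1 | _2[1]2112   read 1 → write 2, move →, go to p2
p2 | _22[2]112   read 2 → write 1, move ←, go to p2
p2 | _2[2]1112   read 2 → write 1, move ←, go to p2
p2 | _[2]11112   read 2 → write 1, move ←, go to p2
p2 | [_]111112
M halts after 8 transitions.

8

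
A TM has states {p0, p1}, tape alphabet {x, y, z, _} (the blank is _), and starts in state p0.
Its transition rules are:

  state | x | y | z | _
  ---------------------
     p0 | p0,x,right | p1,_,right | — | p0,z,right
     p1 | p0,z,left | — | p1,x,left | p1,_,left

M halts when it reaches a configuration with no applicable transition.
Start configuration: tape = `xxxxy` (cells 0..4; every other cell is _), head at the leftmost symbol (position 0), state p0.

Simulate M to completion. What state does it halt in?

state=p0 head=0 tape=[x]xxxy_   (p0,x)→(p0,x,right)
state=p0 head=1 tape=x[x]xxy_   (p0,x)→(p0,x,right)
state=p0 head=2 tape=xx[x]xy_   (p0,x)→(p0,x,right)
state=p0 head=3 tape=xxx[x]y_   (p0,x)→(p0,x,right)
state=p0 head=4 tape=xxxx[y]_   (p0,y)→(p1,_,right)
state=p1 head=5 tape=xxxx_[_]   (p1,_)→(p1,_,left)
state=p1 head=4 tape=xxxx[_]_   (p1,_)→(p1,_,left)
state=p1 head=3 tape=xxx[x]__   (p1,x)→(p0,z,left)
state=p0 head=2 tape=xx[x]z__   (p0,x)→(p0,x,right)
state=p0 head=3 tape=xxx[z]__
No transition is defined for (p0, z); M halts in state p0.

p0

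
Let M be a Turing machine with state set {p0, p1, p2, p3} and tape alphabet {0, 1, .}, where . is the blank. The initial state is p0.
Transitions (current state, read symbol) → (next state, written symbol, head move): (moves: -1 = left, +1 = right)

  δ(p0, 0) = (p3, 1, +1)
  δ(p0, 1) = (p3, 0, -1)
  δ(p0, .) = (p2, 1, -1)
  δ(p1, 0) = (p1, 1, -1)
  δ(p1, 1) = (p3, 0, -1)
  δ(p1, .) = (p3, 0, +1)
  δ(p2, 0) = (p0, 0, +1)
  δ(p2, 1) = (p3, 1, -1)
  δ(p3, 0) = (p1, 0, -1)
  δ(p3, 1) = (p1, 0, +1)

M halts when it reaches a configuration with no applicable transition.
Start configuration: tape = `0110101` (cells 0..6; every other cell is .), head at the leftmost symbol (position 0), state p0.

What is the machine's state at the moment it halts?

p3

p0 | .[0]110101   read 0 → write 1, move +1, go to p3
p3 | .1[1]10101   read 1 → write 0, move +1, go to p1
p1 | .10[1]0101   read 1 → write 0, move -1, go to p3
p3 | .1[0]00101   read 0 → write 0, move -1, go to p1
p1 | .[1]000101   read 1 → write 0, move -1, go to p3
p3 | [.]0000101
No transition is defined for (p3, .); M halts in state p3.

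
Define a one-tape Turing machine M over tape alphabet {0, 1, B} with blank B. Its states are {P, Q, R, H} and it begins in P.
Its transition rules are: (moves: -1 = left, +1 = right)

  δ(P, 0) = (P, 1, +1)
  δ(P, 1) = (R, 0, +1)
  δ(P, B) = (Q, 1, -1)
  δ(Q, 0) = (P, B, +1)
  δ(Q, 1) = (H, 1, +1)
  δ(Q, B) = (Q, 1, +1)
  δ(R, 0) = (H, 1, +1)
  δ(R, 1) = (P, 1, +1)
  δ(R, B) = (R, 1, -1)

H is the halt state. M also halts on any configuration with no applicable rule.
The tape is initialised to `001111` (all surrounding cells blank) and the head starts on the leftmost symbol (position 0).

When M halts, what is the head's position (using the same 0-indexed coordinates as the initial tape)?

6

state=P head=0 tape=[0]01111B   (P,0)→(P,1,+1)
state=P head=1 tape=1[0]1111B   (P,0)→(P,1,+1)
state=P head=2 tape=11[1]111B   (P,1)→(R,0,+1)
state=R head=3 tape=110[1]11B   (R,1)→(P,1,+1)
state=P head=4 tape=1101[1]1B   (P,1)→(R,0,+1)
state=R head=5 tape=11010[1]B   (R,1)→(P,1,+1)
state=P head=6 tape=110101[B]   (P,B)→(Q,1,-1)
state=Q head=5 tape=11010[1]1   (Q,1)→(H,1,+1)
state=H head=6 tape=110101[1]
At halt the head is at cell 6.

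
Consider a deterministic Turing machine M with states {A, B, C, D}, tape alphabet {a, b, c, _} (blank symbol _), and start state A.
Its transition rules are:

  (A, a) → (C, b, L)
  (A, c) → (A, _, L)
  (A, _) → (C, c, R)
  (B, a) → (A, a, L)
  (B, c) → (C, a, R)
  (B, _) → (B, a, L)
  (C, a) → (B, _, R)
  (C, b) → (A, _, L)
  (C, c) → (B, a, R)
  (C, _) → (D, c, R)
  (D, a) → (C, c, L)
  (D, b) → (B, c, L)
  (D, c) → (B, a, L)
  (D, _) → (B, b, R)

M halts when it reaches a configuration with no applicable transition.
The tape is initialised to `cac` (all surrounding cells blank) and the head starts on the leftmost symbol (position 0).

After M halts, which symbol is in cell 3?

a

state=A head=0 tape=_[c]ac_   (A,c)→(A,_,L)
state=A head=-1 tape=[_]_ac_   (A,_)→(C,c,R)
state=C head=0 tape=c[_]ac_   (C,_)→(D,c,R)
state=D head=1 tape=cc[a]c_   (D,a)→(C,c,L)
state=C head=0 tape=c[c]cc_   (C,c)→(B,a,R)
state=B head=1 tape=ca[c]c_   (B,c)→(C,a,R)
state=C head=2 tape=caa[c]_   (C,c)→(B,a,R)
state=B head=3 tape=caaa[_]   (B,_)→(B,a,L)
state=B head=2 tape=caa[a]a   (B,a)→(A,a,L)
state=A head=1 tape=ca[a]aa   (A,a)→(C,b,L)
state=C head=0 tape=c[a]baa   (C,a)→(B,_,R)
state=B head=1 tape=c_[b]aa
Cell 3 holds a when M halts.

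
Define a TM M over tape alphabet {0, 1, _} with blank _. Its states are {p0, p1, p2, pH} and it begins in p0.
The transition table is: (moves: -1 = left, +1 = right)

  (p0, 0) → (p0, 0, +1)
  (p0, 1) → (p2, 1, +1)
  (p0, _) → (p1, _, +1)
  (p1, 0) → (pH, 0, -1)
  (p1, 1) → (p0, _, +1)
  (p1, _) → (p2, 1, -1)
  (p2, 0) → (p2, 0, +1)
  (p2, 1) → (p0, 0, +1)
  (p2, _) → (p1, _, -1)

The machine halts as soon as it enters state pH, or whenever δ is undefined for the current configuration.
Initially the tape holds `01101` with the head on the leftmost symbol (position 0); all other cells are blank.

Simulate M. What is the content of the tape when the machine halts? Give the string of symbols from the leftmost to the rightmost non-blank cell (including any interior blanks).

state=p0 head=0 tape=[0]1101____   (p0,0)→(p0,0,+1)
state=p0 head=1 tape=0[1]101____   (p0,1)→(p2,1,+1)
state=p2 head=2 tape=01[1]01____   (p2,1)→(p0,0,+1)
state=p0 head=3 tape=010[0]1____   (p0,0)→(p0,0,+1)
state=p0 head=4 tape=0100[1]____   (p0,1)→(p2,1,+1)
state=p2 head=5 tape=01001[_]___   (p2,_)→(p1,_,-1)
state=p1 head=4 tape=0100[1]____   (p1,1)→(p0,_,+1)
state=p0 head=5 tape=0100_[_]___   (p0,_)→(p1,_,+1)
state=p1 head=6 tape=0100__[_]__   (p1,_)→(p2,1,-1)
state=p2 head=5 tape=0100_[_]1__   (p2,_)→(p1,_,-1)
state=p1 head=4 tape=0100[_]_1__   (p1,_)→(p2,1,-1)
state=p2 head=3 tape=010[0]1_1__   (p2,0)→(p2,0,+1)
state=p2 head=4 tape=0100[1]_1__   (p2,1)→(p0,0,+1)
state=p0 head=5 tape=01000[_]1__   (p0,_)→(p1,_,+1)
state=p1 head=6 tape=01000_[1]__   (p1,1)→(p0,_,+1)
state=p0 head=7 tape=01000__[_]_   (p0,_)→(p1,_,+1)
state=p1 head=8 tape=01000___[_]   (p1,_)→(p2,1,-1)
state=p2 head=7 tape=01000__[_]1   (p2,_)→(p1,_,-1)
state=p1 head=6 tape=01000_[_]_1   (p1,_)→(p2,1,-1)
state=p2 head=5 tape=01000[_]1_1   (p2,_)→(p1,_,-1)
state=p1 head=4 tape=0100[0]_1_1   (p1,0)→(pH,0,-1)
state=pH head=3 tape=010[0]0_1_1
The non-blank tape span at halt is 01000_1_1.

01000_1_1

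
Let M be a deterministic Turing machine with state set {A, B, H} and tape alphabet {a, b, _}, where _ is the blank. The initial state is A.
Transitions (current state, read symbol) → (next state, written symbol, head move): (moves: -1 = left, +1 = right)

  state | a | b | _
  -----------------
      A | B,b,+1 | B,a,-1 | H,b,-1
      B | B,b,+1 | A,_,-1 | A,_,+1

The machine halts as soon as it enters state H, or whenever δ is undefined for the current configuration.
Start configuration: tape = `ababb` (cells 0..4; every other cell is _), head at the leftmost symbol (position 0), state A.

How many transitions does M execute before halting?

17

state=A head=0 tape=_[a]babb__   (A,a)→(B,b,+1)
state=B head=1 tape=_b[b]abb__   (B,b)→(A,_,-1)
state=A head=0 tape=_[b]_abb__   (A,b)→(B,a,-1)
state=B head=-1 tape=[_]a_abb__   (B,_)→(A,_,+1)
state=A head=0 tape=_[a]_abb__   (A,a)→(B,b,+1)
state=B head=1 tape=_b[_]abb__   (B,_)→(A,_,+1)
state=A head=2 tape=_b_[a]bb__   (A,a)→(B,b,+1)
state=B head=3 tape=_b_b[b]b__   (B,b)→(A,_,-1)
state=A head=2 tape=_b_[b]_b__   (A,b)→(B,a,-1)
state=B head=1 tape=_b[_]a_b__   (B,_)→(A,_,+1)
state=A head=2 tape=_b_[a]_b__   (A,a)→(B,b,+1)
state=B head=3 tape=_b_b[_]b__   (B,_)→(A,_,+1)
state=A head=4 tape=_b_b_[b]__   (A,b)→(B,a,-1)
state=B head=3 tape=_b_b[_]a__   (B,_)→(A,_,+1)
state=A head=4 tape=_b_b_[a]__   (A,a)→(B,b,+1)
state=B head=5 tape=_b_b_b[_]_   (B,_)→(A,_,+1)
state=A head=6 tape=_b_b_b_[_]   (A,_)→(H,b,-1)
state=H head=5 tape=_b_b_b[_]b
M halts after 17 transitions.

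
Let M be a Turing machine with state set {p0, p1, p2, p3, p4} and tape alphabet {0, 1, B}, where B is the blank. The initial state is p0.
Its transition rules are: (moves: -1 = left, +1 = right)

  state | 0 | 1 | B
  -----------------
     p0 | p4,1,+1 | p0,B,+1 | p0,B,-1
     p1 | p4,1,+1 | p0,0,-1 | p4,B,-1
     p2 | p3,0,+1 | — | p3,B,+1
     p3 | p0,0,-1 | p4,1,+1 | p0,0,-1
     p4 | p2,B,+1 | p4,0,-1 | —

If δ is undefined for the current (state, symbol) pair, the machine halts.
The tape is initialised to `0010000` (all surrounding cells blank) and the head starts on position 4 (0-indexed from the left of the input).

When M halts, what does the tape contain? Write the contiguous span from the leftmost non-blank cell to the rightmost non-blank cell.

state=p0 head=4 tape=0010[0]00BBB   (p0,0)→(p4,1,+1)
state=p4 head=5 tape=00101[0]0BBB   (p4,0)→(p2,B,+1)
state=p2 head=6 tape=00101B[0]BBB   (p2,0)→(p3,0,+1)
state=p3 head=7 tape=00101B0[B]BB   (p3,B)→(p0,0,-1)
state=p0 head=6 tape=00101B[0]0BB   (p0,0)→(p4,1,+1)
state=p4 head=7 tape=00101B1[0]BB   (p4,0)→(p2,B,+1)
state=p2 head=8 tape=00101B1B[B]B   (p2,B)→(p3,B,+1)
state=p3 head=9 tape=00101B1BB[B]   (p3,B)→(p0,0,-1)
state=p0 head=8 tape=00101B1B[B]0   (p0,B)→(p0,B,-1)
state=p0 head=7 tape=00101B1[B]B0   (p0,B)→(p0,B,-1)
state=p0 head=6 tape=00101B[1]BB0   (p0,1)→(p0,B,+1)
state=p0 head=7 tape=00101BB[B]B0   (p0,B)→(p0,B,-1)
state=p0 head=6 tape=00101B[B]BB0   (p0,B)→(p0,B,-1)
state=p0 head=5 tape=00101[B]BBB0   (p0,B)→(p0,B,-1)
state=p0 head=4 tape=0010[1]BBBB0   (p0,1)→(p0,B,+1)
state=p0 head=5 tape=0010B[B]BBB0   (p0,B)→(p0,B,-1)
state=p0 head=4 tape=0010[B]BBBB0   (p0,B)→(p0,B,-1)
state=p0 head=3 tape=001[0]BBBBB0   (p0,0)→(p4,1,+1)
state=p4 head=4 tape=0011[B]BBBB0
The non-blank tape span at halt is 0011BBBBB0.

0011BBBBB0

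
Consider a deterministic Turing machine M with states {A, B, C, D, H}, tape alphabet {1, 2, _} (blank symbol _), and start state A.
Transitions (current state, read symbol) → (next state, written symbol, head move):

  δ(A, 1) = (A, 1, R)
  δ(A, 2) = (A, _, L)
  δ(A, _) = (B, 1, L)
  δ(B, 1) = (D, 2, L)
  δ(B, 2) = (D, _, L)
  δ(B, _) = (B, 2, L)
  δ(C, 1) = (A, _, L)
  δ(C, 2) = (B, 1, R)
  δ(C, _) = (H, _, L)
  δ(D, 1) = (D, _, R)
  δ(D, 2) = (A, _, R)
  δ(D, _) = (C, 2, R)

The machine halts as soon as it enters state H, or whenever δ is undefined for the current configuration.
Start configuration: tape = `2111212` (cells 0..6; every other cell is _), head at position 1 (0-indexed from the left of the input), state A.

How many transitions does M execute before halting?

31

state=A head=1 tape=2[1]11212__   (A,1)→(A,1,R)
state=A head=2 tape=21[1]1212__   (A,1)→(A,1,R)
state=A head=3 tape=211[1]212__   (A,1)→(A,1,R)
state=A head=4 tape=2111[2]12__   (A,2)→(A,_,L)
state=A head=3 tape=211[1]_12__   (A,1)→(A,1,R)
state=A head=4 tape=2111[_]12__   (A,_)→(B,1,L)
state=B head=3 tape=211[1]112__   (B,1)→(D,2,L)
state=D head=2 tape=21[1]2112__   (D,1)→(D,_,R)
state=D head=3 tape=21_[2]112__   (D,2)→(A,_,R)
state=A head=4 tape=21__[1]12__   (A,1)→(A,1,R)
state=A head=5 tape=21__1[1]2__   (A,1)→(A,1,R)
state=A head=6 tape=21__11[2]__   (A,2)→(A,_,L)
state=A head=5 tape=21__1[1]___   (A,1)→(A,1,R)
state=A head=6 tape=21__11[_]__   (A,_)→(B,1,L)
state=B head=5 tape=21__1[1]1__   (B,1)→(D,2,L)
state=D head=4 tape=21__[1]21__   (D,1)→(D,_,R)
state=D head=5 tape=21___[2]1__   (D,2)→(A,_,R)
state=A head=6 tape=21____[1]__   (A,1)→(A,1,R)
state=A head=7 tape=21____1[_]_   (A,_)→(B,1,L)
state=B head=6 tape=21____[1]1_   (B,1)→(D,2,L)
state=D head=5 tape=21___[_]21_   (D,_)→(C,2,R)
state=C head=6 tape=21___2[2]1_   (C,2)→(B,1,R)
state=B head=7 tape=21___21[1]_   (B,1)→(D,2,L)
state=D head=6 tape=21___2[1]2_   (D,1)→(D,_,R)
state=D head=7 tape=21___2_[2]_   (D,2)→(A,_,R)
state=A head=8 tape=21___2__[_]   (A,_)→(B,1,L)
state=B head=7 tape=21___2_[_]1   (B,_)→(B,2,L)
state=B head=6 tape=21___2[_]21   (B,_)→(B,2,L)
state=B head=5 tape=21___[2]221   (B,2)→(D,_,L)
state=D head=4 tape=21__[_]_221   (D,_)→(C,2,R)
state=C head=5 tape=21__2[_]221   (C,_)→(H,_,L)
state=H head=4 tape=21__[2]_221
M halts after 31 transitions.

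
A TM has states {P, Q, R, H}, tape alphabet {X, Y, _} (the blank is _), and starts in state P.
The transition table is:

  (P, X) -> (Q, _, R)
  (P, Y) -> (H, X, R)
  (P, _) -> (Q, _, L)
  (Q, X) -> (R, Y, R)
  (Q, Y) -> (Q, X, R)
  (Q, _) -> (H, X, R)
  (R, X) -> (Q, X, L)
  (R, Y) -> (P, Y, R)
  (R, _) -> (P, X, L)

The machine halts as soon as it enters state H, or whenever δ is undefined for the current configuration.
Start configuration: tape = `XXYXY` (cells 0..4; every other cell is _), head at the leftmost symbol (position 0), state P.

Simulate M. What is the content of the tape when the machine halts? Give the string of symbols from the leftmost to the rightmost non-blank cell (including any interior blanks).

P | [X]XYXY__   read X → write _, move R, go to Q
Q | _[X]YXY__   read X → write Y, move R, go to R
R | _Y[Y]XY__   read Y → write Y, move R, go to P
P | _YY[X]Y__   read X → write _, move R, go to Q
Q | _YY_[Y]__   read Y → write X, move R, go to Q
Q | _YY_X[_]_   read _ → write X, move R, go to H
H | _YY_XX[_]
The non-blank tape span at halt is YY_XX.

YY_XX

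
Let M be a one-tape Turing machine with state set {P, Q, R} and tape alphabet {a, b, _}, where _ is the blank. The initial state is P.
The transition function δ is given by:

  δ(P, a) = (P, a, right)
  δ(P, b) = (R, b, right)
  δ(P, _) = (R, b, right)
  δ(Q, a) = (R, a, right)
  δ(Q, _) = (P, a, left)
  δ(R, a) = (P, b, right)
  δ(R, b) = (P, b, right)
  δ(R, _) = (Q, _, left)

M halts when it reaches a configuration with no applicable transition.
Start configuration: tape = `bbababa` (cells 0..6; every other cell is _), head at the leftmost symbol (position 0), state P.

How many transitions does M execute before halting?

state=P head=0 tape=[b]bababa__   (P,b)→(R,b,right)
state=R head=1 tape=b[b]ababa__   (R,b)→(P,b,right)
state=P head=2 tape=bb[a]baba__   (P,a)→(P,a,right)
state=P head=3 tape=bba[b]aba__   (P,b)→(R,b,right)
state=R head=4 tape=bbab[a]ba__   (R,a)→(P,b,right)
state=P head=5 tape=bbabb[b]a__   (P,b)→(R,b,right)
state=R head=6 tape=bbabbb[a]__   (R,a)→(P,b,right)
state=P head=7 tape=bbabbbb[_]_   (P,_)→(R,b,right)
state=R head=8 tape=bbabbbbb[_]   (R,_)→(Q,_,left)
state=Q head=7 tape=bbabbbb[b]_
M halts after 9 transitions.

9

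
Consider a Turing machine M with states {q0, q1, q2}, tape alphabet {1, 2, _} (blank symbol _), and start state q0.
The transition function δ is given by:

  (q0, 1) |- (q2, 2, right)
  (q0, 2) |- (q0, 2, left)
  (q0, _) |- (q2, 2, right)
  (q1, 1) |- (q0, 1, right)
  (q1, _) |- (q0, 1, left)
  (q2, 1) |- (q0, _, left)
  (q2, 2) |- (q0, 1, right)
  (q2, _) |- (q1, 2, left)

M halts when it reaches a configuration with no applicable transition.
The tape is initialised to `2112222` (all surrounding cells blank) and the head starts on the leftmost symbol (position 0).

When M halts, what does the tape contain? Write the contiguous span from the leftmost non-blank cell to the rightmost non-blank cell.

q0 | _[2]112222__   read 2 → write 2, move left, go to q0
q0 | [_]2112222__   read _ → write 2, move right, go to q2
q2 | 2[2]112222__   read 2 → write 1, move right, go to q0
q0 | 21[1]12222__   read 1 → write 2, move right, go to q2
q2 | 212[1]2222__   read 1 → write _, move left, go to q0
q0 | 21[2]_2222__   read 2 → write 2, move left, go to q0
q0 | 2[1]2_2222__   read 1 → write 2, move right, go to q2
q2 | 22[2]_2222__   read 2 → write 1, move right, go to q0
q0 | 221[_]2222__   read _ → write 2, move right, go to q2
q2 | 2212[2]222__   read 2 → write 1, move right, go to q0
q0 | 22121[2]22__   read 2 → write 2, move left, go to q0
q0 | 2212[1]222__   read 1 → write 2, move right, go to q2
q2 | 22122[2]22__   read 2 → write 1, move right, go to q0
q0 | 221221[2]2__   read 2 → write 2, move left, go to q0
q0 | 22122[1]22__   read 1 → write 2, move right, go to q2
q2 | 221222[2]2__   read 2 → write 1, move right, go to q0
q0 | 2212221[2]__   read 2 → write 2, move left, go to q0
q0 | 221222[1]2__   read 1 → write 2, move right, go to q2
q2 | 2212222[2]__   read 2 → write 1, move right, go to q0
q0 | 22122221[_]_   read _ → write 2, move right, go to q2
q2 | 221222212[_]   read _ → write 2, move left, go to q1
q1 | 22122221[2]2
The non-blank tape span at halt is 2212222122.

2212222122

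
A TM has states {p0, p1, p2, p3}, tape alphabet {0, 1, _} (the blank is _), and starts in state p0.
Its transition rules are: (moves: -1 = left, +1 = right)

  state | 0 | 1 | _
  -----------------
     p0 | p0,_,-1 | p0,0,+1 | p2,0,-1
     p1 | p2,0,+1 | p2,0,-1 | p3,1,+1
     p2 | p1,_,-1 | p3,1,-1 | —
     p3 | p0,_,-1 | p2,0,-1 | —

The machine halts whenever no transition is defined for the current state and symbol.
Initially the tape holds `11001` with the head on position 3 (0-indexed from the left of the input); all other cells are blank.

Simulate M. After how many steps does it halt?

state=p0 head=3 tape=_110[0]1   (p0,0)→(p0,_,-1)
state=p0 head=2 tape=_11[0]_1   (p0,0)→(p0,_,-1)
state=p0 head=1 tape=_1[1]__1   (p0,1)→(p0,0,+1)
state=p0 head=2 tape=_10[_]_1   (p0,_)→(p2,0,-1)
state=p2 head=1 tape=_1[0]0_1   (p2,0)→(p1,_,-1)
state=p1 head=0 tape=_[1]_0_1   (p1,1)→(p2,0,-1)
state=p2 head=-1 tape=[_]0_0_1
M halts after 6 transitions.

6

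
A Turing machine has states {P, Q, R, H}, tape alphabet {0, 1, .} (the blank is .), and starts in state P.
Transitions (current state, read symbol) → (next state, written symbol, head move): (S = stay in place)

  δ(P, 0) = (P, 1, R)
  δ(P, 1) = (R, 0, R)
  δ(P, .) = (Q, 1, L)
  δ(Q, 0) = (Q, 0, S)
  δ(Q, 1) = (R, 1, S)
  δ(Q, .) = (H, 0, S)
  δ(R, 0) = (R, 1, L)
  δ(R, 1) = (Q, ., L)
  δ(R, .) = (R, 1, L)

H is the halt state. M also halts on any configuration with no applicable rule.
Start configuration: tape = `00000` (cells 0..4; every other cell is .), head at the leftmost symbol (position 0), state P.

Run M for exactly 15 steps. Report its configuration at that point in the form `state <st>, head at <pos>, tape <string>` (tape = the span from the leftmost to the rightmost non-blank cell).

P | [0]0000.   read 0 → write 1, move R, go to P
P | 1[0]000.   read 0 → write 1, move R, go to P
P | 11[0]00.   read 0 → write 1, move R, go to P
P | 111[0]0.   read 0 → write 1, move R, go to P
P | 1111[0].   read 0 → write 1, move R, go to P
P | 11111[.]   read . → write 1, move L, go to Q
Q | 1111[1]1   read 1 → write 1, move S, go to R
R | 1111[1]1   read 1 → write ., move L, go to Q
Q | 111[1].1   read 1 → write 1, move S, go to R
R | 111[1].1   read 1 → write ., move L, go to Q
Q | 11[1]..1   read 1 → write 1, move S, go to R
R | 11[1]..1   read 1 → write ., move L, go to Q
Q | 1[1]...1   read 1 → write 1, move S, go to R
R | 1[1]...1   read 1 → write ., move L, go to Q
Q | [1]....1   read 1 → write 1, move S, go to R
R | [1]....1
After 15 steps: state R, head at 0, tape 1....1.

state R, head at 0, tape 1....1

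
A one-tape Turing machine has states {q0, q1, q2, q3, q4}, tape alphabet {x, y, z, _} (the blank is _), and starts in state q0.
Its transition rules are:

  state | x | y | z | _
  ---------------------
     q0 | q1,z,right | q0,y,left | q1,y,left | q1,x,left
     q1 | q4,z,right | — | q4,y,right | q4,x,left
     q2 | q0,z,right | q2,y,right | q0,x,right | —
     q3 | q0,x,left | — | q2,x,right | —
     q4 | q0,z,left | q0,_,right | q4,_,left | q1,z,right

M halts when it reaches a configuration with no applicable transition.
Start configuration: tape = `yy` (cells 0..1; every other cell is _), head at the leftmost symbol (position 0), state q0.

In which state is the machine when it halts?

q1

q0 | ___[y]y   read y → write y, move left, go to q0
q0 | __[_]yy   read _ → write x, move left, go to q1
q1 | _[_]xyy   read _ → write x, move left, go to q4
q4 | [_]xxyy   read _ → write z, move right, go to q1
q1 | z[x]xyy   read x → write z, move right, go to q4
q4 | zz[x]yy   read x → write z, move left, go to q0
q0 | z[z]zyy   read z → write y, move left, go to q1
q1 | [z]yzyy   read z → write y, move right, go to q4
q4 | y[y]zyy   read y → write _, move right, go to q0
q0 | y_[z]yy   read z → write y, move left, go to q1
q1 | y[_]yyy   read _ → write x, move left, go to q4
q4 | [y]xyyy   read y → write _, move right, go to q0
q0 | _[x]yyy   read x → write z, move right, go to q1
q1 | _z[y]yy
No transition is defined for (q1, y); M halts in state q1.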